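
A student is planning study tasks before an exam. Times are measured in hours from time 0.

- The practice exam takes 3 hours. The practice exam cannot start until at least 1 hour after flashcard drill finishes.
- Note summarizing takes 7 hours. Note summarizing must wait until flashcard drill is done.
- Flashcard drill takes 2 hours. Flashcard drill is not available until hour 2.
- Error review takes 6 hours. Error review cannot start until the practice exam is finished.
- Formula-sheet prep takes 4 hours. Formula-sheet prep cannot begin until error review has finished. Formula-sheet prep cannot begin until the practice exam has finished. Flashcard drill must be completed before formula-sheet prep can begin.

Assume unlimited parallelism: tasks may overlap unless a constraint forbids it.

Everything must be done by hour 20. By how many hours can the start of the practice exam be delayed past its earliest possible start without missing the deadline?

2

After its own release at hour 2, flashcard drill can start at hour 2 and finishes at hour 4.
The practice exam waits on flashcard drill (finishes hour 4, plus 1-hour gap → hour 5), so it starts at hour 5 and finishes at 5 + 3 = hour 8.

Working backward from the deadline:
Nothing follows formula-sheet prep; the deadline of hour 20 is its only limit. It must start by 20 − 4 = hour 16.
Error review feeds into formula-sheet prep (must start by hour 16); so error review must finish by hour 16 and therefore start by hour 10.
For the practice exam: error review (must start by hour 10); formula-sheet prep (must start by hour 16). The most restrictive is hour 10; with a 3-hour duration, the practice exam must start by hour 7.
So the practice exam can start as early as hour 5 and as late as hour 7, giving 7 − 5 = 2 hours of slack.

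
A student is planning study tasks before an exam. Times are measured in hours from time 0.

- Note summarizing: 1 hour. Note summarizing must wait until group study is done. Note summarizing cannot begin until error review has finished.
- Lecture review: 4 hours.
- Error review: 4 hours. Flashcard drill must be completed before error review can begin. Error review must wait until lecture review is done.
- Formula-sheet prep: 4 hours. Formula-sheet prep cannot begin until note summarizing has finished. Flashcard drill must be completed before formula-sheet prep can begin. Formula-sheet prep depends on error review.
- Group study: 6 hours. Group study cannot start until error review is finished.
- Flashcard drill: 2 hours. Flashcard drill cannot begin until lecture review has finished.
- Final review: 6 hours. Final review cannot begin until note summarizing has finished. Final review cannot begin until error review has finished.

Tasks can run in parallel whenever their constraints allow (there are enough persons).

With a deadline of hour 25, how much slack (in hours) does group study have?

Lecture review has no prerequisites, so it starts at hour 0 and finishes at hour 4.
After lecture review (finishes hour 4), flashcard drill can start at hour 4 and finishes at hour 6.
Error review cannot start until flashcard drill (finishes hour 6); lecture review (finishes hour 4). The controlling bound is hour 6, so error review finishes at 6 + 4 = hour 10.
Group study waits on error review (finishes hour 10), so it starts at hour 10 and finishes at 10 + 6 = hour 16.

Working backward from the deadline:
Nothing follows formula-sheet prep; the deadline of hour 25 is its only limit. It must start by 25 − 4 = hour 21.
To finish by hour 25, final review (duration 6) must start no later than hour 19.
Note summarizing feeds formula-sheet prep (must start by hour 21); final review (must start by hour 19). Taking the minimum, note summarizing must finish by hour 19 and start by 19 − 1 = hour 18.
Group study has to be done before note summarizing (must start by hour 18). That means finishing by hour 18, i.e. starting by 18 − 6 = hour 12.
So group study can start as early as hour 10 and as late as hour 12, giving 12 − 10 = 2 hours of slack.

2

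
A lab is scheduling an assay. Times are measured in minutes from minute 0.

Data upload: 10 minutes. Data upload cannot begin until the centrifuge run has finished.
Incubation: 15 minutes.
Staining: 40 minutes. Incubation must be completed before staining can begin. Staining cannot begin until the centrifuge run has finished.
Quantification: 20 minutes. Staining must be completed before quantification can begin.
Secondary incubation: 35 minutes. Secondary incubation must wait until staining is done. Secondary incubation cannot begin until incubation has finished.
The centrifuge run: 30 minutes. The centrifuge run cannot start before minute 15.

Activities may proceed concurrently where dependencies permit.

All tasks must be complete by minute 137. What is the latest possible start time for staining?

Secondary incubation must finish by minute 137; it takes 35 minutes, so it must start by 137 − 35 = minute 102.
Nothing follows quantification; the deadline of minute 137 is its only limit. It must start by 137 − 20 = minute 117.
Staining has several dependents: secondary incubation (must start by minute 102); quantification (must start by minute 117). The earliest of those limits is minute 102, so staining must start by 102 − 40 = minute 62.

62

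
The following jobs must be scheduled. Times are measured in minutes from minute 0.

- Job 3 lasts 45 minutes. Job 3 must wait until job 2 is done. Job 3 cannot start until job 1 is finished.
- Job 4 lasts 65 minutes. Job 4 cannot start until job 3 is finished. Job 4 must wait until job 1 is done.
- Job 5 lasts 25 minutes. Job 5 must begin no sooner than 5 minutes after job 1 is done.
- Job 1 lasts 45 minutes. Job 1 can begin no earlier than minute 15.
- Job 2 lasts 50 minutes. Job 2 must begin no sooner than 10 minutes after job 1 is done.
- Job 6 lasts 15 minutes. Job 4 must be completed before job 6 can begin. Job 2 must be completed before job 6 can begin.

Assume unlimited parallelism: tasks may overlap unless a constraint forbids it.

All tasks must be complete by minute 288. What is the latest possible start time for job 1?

Job 6 must finish by minute 288; it takes 15 minutes, so it must start by 288 − 15 = minute 273.
Since job 6 (must start by minute 273) depends on it, job 4 must finish by minute 273. Backing off its 65-minute duration gives a latest start of minute 208.
Job 3 feeds into job 4 (must start by minute 208); so job 3 must finish by minute 208 and therefore start by minute 163.
Job 2 has several dependents: job 3 (must start by minute 163); job 6 (must start by minute 273). The earliest of those limits is minute 163, so job 2 must start by 163 − 50 = minute 113.
To finish by minute 288, job 5 (duration 25) must start no later than minute 263.
For job 1: job 2 (must start by minute 113, minus 10-minute gap → minute 103); job 3 (must start by minute 163); job 4 (must start by minute 208); job 5 (must start by minute 263, minus 5-minute gap → minute 258). The most restrictive is minute 103; with a 45-minute duration, job 1 must start by minute 58.

58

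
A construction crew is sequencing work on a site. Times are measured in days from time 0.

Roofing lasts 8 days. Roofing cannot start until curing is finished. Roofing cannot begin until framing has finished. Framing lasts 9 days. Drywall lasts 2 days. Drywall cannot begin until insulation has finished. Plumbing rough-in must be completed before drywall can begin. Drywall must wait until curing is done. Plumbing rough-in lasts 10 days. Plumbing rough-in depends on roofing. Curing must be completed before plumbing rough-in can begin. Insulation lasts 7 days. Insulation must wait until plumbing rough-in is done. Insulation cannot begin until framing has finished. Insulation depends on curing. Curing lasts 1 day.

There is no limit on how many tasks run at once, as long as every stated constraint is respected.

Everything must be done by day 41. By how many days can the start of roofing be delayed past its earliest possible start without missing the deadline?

Nothing blocks framing, so it runs from day 0 to day 9.
Nothing blocks curing, so it runs from day 0 to day 1.
For roofing: curing (finishes day 1); framing (finishes day 9). Taking the maximum gives a start of day 9, and it finishes at 9 + 8 = day 17.

Working backward from the deadline:
Drywall has no dependents, so it just needs to finish by day 41. Starting by 41 − 2 = day 39 achieves that.
Insulation has to be done before drywall (must start by day 39). That means finishing by day 39, i.e. starting by 39 − 7 = day 32.
Plumbing rough-in has several dependents: insulation (must start by day 32); drywall (must start by day 39). The earliest of those limits is day 32, so plumbing rough-in must start by 32 − 10 = day 22.
Roofing has to be done before plumbing rough-in (must start by day 22). That means finishing by day 22, i.e. starting by 22 − 8 = day 14.
So roofing can start as early as day 9 and as late as day 14, giving 14 − 9 = 5 days of slack.

5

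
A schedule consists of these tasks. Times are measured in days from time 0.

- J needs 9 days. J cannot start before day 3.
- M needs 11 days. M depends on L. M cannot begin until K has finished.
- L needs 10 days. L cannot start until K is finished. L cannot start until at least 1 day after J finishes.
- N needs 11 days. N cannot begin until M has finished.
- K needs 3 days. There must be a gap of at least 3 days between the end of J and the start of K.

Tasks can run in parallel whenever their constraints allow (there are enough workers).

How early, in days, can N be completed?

50

J cannot begin until its own release at day 3. It runs from day 3 to 3 + 9 = day 12.
K waits on J (finishes day 12, plus 3-day gap → day 15), so it starts at day 15 and finishes at 15 + 3 = day 18.
L needs all of K (finishes day 18); J (finishes day 12, plus 1-day gap → day 13). That puts its earliest start at day 18; it finishes at 18 + 10 = day 28.
M needs all of L (finishes day 28); K (finishes day 18). That puts its earliest start at day 28; it finishes at 28 + 11 = day 39.
N waits on M (finishes day 39), so it starts at day 39 and finishes at 39 + 11 = day 50.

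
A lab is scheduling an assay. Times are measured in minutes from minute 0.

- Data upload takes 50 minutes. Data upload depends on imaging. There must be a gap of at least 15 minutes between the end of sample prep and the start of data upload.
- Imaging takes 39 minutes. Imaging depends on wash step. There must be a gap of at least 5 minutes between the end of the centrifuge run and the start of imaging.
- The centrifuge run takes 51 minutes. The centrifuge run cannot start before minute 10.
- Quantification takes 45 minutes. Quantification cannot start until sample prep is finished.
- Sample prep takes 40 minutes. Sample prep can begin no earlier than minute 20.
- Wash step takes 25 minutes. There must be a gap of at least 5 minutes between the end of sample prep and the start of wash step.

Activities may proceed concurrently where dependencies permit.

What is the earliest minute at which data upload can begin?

After its own release at minute 10, the centrifuge run can start at minute 10 and finishes at minute 61.
Sample prep cannot begin until its own release at minute 20. It runs from minute 20 to 20 + 40 = minute 60.
Wash step cannot begin until sample prep (finishes minute 60, plus 5-minute gap → minute 65). It runs from minute 65 to 65 + 25 = minute 90.
Imaging cannot start until wash step (finishes minute 90); the centrifuge run (finishes minute 61, plus 5-minute gap → minute 66). The controlling bound is minute 90, so imaging finishes at 90 + 39 = minute 129.
Data upload waits on imaging (finishes minute 129); sample prep (finishes minute 60, plus 15-minute gap → minute 75). The latest of these is minute 129, which is the earliest data upload can start.

129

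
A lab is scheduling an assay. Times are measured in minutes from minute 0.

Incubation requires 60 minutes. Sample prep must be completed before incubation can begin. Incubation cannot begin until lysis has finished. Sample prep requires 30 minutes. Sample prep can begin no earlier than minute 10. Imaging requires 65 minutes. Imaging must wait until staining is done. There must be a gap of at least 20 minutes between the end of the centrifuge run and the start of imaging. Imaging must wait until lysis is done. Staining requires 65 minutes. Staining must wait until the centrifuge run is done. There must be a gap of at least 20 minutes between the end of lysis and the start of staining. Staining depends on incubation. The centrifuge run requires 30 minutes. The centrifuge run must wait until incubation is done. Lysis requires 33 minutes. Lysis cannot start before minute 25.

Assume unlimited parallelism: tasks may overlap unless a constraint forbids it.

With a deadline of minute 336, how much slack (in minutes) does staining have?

58

After its own release at minute 25, lysis can start at minute 25 and finishes at minute 58.
Sample prep waits on its own release at minute 10, so it starts at minute 10 and finishes at 10 + 30 = minute 40.
Incubation needs all of sample prep (finishes minute 40); lysis (finishes minute 58). That puts its earliest start at minute 58; it finishes at 58 + 60 = minute 118.
The centrifuge run cannot begin until incubation (finishes minute 118). It runs from minute 118 to 118 + 30 = minute 148.
Staining needs all of the centrifuge run (finishes minute 148); lysis (finishes minute 58, plus 20-minute gap → minute 78); incubation (finishes minute 118). That puts its earliest start at minute 148; it finishes at 148 + 65 = minute 213.

Working backward from the deadline:
Imaging has no dependents, so it just needs to finish by minute 336. Starting by 336 − 65 = minute 271 achieves that.
Staining must finish before imaging (must start by minute 271). With a 65-minute duration, staining must start by 271 − 65 = minute 206.
So staining can start as early as minute 148 and as late as minute 206, giving 206 − 148 = 58 minutes of slack.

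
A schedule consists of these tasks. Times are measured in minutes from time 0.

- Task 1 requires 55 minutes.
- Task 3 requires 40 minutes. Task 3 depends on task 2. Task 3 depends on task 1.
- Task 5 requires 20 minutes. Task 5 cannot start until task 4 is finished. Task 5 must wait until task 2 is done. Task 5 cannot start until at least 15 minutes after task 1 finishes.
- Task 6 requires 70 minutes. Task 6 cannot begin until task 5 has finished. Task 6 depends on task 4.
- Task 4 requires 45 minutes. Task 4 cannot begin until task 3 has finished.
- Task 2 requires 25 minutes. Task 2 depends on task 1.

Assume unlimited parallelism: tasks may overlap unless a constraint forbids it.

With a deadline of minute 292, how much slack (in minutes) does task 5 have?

Nothing blocks task 1, so it runs from minute 0 to minute 55.
After task 1 (finishes minute 55), task 2 can start at minute 55 and finishes at minute 80.
Task 3 needs all of task 2 (finishes minute 80); task 1 (finishes minute 55). That puts its earliest start at minute 80; it finishes at 80 + 40 = minute 120.
After task 3 (finishes minute 120), task 4 can start at minute 120 and finishes at minute 165.
Task 5 needs all of task 4 (finishes minute 165); task 2 (finishes minute 80); task 1 (finishes minute 55, plus 15-minute gap → minute 70). That puts its earliest start at minute 165; it finishes at 165 + 20 = minute 185.

Working backward from the deadline:
Nothing follows task 6; the deadline of minute 292 is its only limit. It must start by 292 − 70 = minute 222.
Since task 6 (must start by minute 222) depends on it, task 5 must finish by minute 222. Backing off its 20-minute duration gives a latest start of minute 202.
So task 5 can start as early as minute 165 and as late as minute 202, giving 202 − 165 = 37 minutes of slack.

37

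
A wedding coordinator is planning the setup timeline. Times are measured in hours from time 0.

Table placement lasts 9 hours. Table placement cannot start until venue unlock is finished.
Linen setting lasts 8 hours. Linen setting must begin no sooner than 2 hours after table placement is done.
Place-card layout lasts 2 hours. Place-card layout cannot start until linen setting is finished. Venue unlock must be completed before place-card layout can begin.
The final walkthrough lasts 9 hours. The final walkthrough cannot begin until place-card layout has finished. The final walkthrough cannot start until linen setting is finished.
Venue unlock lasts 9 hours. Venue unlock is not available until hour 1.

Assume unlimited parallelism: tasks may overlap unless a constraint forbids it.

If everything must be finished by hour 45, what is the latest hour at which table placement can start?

15

The final walkthrough must finish by hour 45; it takes 9 hours, so it must start by 45 − 9 = hour 36.
Place-card layout must finish before the final walkthrough (must start by hour 36). With a 2-hour duration, place-card layout must start by 36 − 2 = hour 34.
Linen setting has several dependents: place-card layout (must start by hour 34); the final walkthrough (must start by hour 36). The earliest of those limits is hour 34, so linen setting must start by 34 − 8 = hour 26.
Since linen setting (must start by hour 26, minus 2-hour gap → hour 24) depends on it, table placement must finish by hour 24. Backing off its 9-hour duration gives a latest start of hour 15.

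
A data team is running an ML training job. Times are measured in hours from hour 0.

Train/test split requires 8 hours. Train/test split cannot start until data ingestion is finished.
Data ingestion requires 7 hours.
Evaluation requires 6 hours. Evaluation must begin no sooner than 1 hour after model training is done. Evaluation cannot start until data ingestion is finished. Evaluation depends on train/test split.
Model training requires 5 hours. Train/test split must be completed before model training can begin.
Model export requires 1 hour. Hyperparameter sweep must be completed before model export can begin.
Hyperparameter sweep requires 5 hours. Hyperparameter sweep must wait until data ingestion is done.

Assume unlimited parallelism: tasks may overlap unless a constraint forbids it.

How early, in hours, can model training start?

Data ingestion has no prerequisites, so it starts at hour 0 and finishes at hour 7.
Train/test split cannot begin until data ingestion (finishes hour 7). It runs from hour 7 to 7 + 8 = hour 15.
Model training waits on train/test split (finishes hour 15), so the earliest it can start is hour 15.

15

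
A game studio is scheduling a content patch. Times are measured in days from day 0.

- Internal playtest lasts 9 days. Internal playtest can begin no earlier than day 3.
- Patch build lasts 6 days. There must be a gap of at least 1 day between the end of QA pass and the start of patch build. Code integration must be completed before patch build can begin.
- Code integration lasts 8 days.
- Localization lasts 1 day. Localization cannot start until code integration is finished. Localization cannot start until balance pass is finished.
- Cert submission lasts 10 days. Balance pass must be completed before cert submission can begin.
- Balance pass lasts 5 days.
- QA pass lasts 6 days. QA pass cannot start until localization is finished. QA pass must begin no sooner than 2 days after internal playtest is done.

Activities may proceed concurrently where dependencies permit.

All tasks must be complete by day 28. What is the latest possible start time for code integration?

Nothing follows patch build; the deadline of day 28 is its only limit. It must start by 28 − 6 = day 22.
QA pass must finish before patch build (must start by day 22, minus 1-day gap → day 21). With a 6-day duration, QA pass must start by 21 − 6 = day 15.
Localization has to be done before QA pass (must start by day 15). That means finishing by day 15, i.e. starting by 15 − 1 = day 14.
Code integration has several dependents: localization (must start by day 14); patch build (must start by day 22). The earliest of those limits is day 14, so code integration must start by 14 − 8 = day 6.

6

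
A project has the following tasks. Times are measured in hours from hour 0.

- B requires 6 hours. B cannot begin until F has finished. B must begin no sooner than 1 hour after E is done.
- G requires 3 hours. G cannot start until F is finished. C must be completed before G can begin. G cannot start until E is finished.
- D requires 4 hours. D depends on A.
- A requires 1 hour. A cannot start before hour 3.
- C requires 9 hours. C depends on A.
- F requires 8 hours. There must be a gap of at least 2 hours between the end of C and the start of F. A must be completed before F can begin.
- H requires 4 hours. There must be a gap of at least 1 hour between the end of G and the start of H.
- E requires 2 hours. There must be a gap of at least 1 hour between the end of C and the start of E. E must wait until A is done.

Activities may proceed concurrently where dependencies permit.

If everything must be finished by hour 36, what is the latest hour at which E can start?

26

B must finish by hour 36; it takes 6 hours, so it must start by 36 − 6 = hour 30.
H has no dependents, so it just needs to finish by hour 36. Starting by 36 − 4 = hour 32 achieves that.
G must finish before H (must start by hour 32, minus 1-hour gap → hour 31). With a 3-hour duration, G must start by 31 − 3 = hour 28.
E has several dependents: B (must start by hour 30, minus 1-hour gap → hour 29); G (must start by hour 28). The earliest of those limits is hour 28, so E must start by 28 − 2 = hour 26.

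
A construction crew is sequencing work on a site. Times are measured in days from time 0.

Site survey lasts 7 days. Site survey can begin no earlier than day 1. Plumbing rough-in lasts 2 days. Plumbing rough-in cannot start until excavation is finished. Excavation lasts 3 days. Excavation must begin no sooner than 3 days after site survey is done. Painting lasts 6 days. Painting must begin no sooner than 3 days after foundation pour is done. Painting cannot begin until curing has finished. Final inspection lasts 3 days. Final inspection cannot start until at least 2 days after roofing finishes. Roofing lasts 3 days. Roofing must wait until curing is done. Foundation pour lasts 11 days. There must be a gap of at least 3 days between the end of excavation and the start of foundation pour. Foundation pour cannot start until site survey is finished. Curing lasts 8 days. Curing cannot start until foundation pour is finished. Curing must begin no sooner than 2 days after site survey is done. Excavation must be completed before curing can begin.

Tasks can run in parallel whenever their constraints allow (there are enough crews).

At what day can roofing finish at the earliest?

39

Site survey cannot begin until its own release at day 1. It runs from day 1 to 1 + 7 = day 8.
Excavation cannot begin until site survey (finishes day 8, plus 3-day gap → day 11). It runs from day 11 to 11 + 3 = day 14.
For foundation pour: excavation (finishes day 14, plus 3-day gap → day 17); site survey (finishes day 8). Taking the maximum gives a start of day 17, and it finishes at 17 + 11 = day 28.
Curing has to wait for foundation pour (finishes day 28); site survey (finishes day 8, plus 2-day gap → day 10); excavation (finishes day 14). The latest of these is day 28, so curing runs day 28 to 28 + 8 = day 36.
After curing (finishes day 36), roofing can start at day 36 and finishes at day 39.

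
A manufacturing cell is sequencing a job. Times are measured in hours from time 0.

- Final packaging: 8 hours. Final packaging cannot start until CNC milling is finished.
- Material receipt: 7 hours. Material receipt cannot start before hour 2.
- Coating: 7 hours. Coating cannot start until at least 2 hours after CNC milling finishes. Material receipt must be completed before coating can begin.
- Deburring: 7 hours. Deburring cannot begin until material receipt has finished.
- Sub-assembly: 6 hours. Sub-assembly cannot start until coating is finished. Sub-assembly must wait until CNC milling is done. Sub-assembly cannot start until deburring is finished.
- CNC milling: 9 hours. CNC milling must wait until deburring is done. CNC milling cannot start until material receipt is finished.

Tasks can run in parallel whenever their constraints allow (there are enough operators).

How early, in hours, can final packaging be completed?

33

After its own release at hour 2, material receipt can start at hour 2 and finishes at hour 9.
Deburring cannot begin until material receipt (finishes hour 9). It runs from hour 9 to 9 + 7 = hour 16.
CNC milling needs all of deburring (finishes hour 16); material receipt (finishes hour 9). That puts its earliest start at hour 16; it finishes at 16 + 9 = hour 25.
After CNC milling (finishes hour 25), final packaging can start at hour 25 and finishes at hour 33.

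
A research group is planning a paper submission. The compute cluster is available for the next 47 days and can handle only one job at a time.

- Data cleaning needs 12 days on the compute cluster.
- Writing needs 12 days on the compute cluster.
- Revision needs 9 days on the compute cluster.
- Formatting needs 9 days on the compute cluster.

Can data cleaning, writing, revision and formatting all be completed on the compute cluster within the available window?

Running back to back, the jobs need 12 + 12 + 9 + 9 = 42 days on the compute cluster.
Since 42 ≤ 47, they fit within the window.

Yes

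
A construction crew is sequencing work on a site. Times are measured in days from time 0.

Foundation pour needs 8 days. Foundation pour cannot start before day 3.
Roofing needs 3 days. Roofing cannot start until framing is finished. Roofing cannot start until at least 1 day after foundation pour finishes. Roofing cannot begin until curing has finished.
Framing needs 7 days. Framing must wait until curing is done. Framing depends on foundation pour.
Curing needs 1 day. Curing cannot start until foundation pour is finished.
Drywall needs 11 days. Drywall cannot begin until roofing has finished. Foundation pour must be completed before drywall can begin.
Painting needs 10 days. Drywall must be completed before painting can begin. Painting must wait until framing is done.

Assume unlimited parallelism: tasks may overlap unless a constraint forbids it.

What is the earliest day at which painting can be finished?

Foundation pour cannot begin until its own release at day 3. It runs from day 3 to 3 + 8 = day 11.
Curing cannot begin until foundation pour (finishes day 11). It runs from day 11 to 11 + 1 = day 12.
Framing has to wait for curing (finishes day 12); foundation pour (finishes day 11). The latest of these is day 12, so framing runs day 12 to 12 + 7 = day 19.
Roofing has to wait for framing (finishes day 19); foundation pour (finishes day 11, plus 1-day gap → day 12); curing (finishes day 12). The latest of these is day 19, so roofing runs day 19 to 19 + 3 = day 22.
Drywall cannot start until roofing (finishes day 22); foundation pour (finishes day 11). The controlling bound is day 22, so drywall finishes at 22 + 11 = day 33.
Painting has to wait for drywall (finishes day 33); framing (finishes day 19). The latest of these is day 33, so painting runs day 33 to 33 + 10 = day 43.

43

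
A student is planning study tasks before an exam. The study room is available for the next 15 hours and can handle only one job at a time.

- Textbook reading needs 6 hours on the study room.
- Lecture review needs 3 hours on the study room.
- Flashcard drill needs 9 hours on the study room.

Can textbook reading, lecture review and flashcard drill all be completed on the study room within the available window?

Running back to back, the jobs need 6 + 3 + 9 = 18 hours on the study room.
Since 18 > 15, they cannot all fit.

No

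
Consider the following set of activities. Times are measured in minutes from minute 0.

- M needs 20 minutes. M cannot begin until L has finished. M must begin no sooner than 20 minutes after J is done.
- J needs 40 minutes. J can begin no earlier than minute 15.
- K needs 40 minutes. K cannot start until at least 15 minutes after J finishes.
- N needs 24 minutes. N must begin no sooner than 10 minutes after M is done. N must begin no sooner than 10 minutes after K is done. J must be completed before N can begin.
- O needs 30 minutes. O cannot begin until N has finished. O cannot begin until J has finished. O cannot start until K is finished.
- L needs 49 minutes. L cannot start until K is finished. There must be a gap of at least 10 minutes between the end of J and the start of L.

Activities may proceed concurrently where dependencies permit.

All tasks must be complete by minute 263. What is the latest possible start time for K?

90

To finish by minute 263, O (duration 30) must start no later than minute 233.
N has to be done before O (must start by minute 233). That means finishing by minute 233, i.e. starting by 233 − 24 = minute 209.
Since N (must start by minute 209, minus 10-minute gap → minute 199) depends on it, M must finish by minute 199. Backing off its 20-minute duration gives a latest start of minute 179.
L feeds into M (must start by minute 179); so L must finish by minute 179 and therefore start by minute 130.
K feeds L (must start by minute 130); N (must start by minute 209, minus 10-minute gap → minute 199); O (must start by minute 233). Taking the minimum, K must finish by minute 130 and start by 130 − 40 = minute 90.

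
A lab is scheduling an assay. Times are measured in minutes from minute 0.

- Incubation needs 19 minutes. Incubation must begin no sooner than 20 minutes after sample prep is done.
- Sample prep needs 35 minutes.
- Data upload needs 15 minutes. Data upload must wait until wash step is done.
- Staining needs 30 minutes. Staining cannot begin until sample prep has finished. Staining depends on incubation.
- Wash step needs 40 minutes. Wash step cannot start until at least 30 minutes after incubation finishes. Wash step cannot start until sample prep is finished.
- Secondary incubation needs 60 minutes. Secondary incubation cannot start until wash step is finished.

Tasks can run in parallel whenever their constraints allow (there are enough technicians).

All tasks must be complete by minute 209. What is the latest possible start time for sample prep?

5

Nothing follows secondary incubation; the deadline of minute 209 is its only limit. It must start by 209 − 60 = minute 149.
Data upload must finish by minute 209; it takes 15 minutes, so it must start by 209 − 15 = minute 194.
Wash step must finish in time for secondary incubation (must start by minute 149); data upload (must start by minute 194). The tightest is minute 149, so wash step must start by 149 − 40 = minute 109.
Staining has no dependents, so it just needs to finish by minute 209. Starting by 209 − 30 = minute 179 achieves that.
Incubation has several dependents: wash step (must start by minute 109, minus 30-minute gap → minute 79); staining (must start by minute 179). The earliest of those limits is minute 79, so incubation must start by 79 − 19 = minute 60.
For sample prep: incubation (must start by minute 60, minus 20-minute gap → minute 40); wash step (must start by minute 109); staining (must start by minute 179). The most restrictive is minute 40; with a 35-minute duration, sample prep must start by minute 5.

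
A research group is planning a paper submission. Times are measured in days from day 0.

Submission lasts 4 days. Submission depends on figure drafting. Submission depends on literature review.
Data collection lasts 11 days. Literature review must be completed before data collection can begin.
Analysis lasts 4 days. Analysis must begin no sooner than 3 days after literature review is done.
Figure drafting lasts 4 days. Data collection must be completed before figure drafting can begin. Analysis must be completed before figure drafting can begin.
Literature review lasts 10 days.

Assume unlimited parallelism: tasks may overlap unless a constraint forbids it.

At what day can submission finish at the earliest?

Nothing blocks literature review, so it runs from day 0 to day 10.
Analysis waits on literature review (finishes day 10, plus 3-day gap → day 13), so it starts at day 13 and finishes at 13 + 4 = day 17.
Data collection waits on literature review (finishes day 10), so it starts at day 10 and finishes at 10 + 11 = day 21.
For figure drafting: data collection (finishes day 21); analysis (finishes day 17). Taking the maximum gives a start of day 21, and it finishes at 21 + 4 = day 25.
Submission has to wait for figure drafting (finishes day 25); literature review (finishes day 10). The latest of these is day 25, so submission runs day 25 to 25 + 4 = day 29.

29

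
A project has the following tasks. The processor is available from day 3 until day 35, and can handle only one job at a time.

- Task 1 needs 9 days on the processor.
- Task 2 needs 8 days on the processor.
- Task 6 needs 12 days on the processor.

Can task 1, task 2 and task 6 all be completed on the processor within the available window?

Yes

The processor window is 35 − 3 = 32 days.
Running back to back, the jobs need 9 + 8 + 12 = 29 days on the processor.
Since 29 ≤ 32, they fit within the window.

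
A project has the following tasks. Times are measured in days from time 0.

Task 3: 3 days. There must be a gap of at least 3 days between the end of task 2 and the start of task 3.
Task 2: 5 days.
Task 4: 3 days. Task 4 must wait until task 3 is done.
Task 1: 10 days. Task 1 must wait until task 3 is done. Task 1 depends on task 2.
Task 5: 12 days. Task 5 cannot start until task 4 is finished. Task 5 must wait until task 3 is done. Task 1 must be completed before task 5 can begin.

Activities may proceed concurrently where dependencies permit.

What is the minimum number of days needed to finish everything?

33

Nothing blocks task 2, so it runs from day 0 to day 5.
After task 2 (finishes day 5, plus 3-day gap → day 8), task 3 can start at day 8 and finishes at day 11.
After task 3 (finishes day 11), task 4 can start at day 11 and finishes at day 14.
Task 1 has to wait for task 3 (finishes day 11); task 2 (finishes day 5). The latest of these is day 11, so task 1 runs day 11 to 11 + 10 = day 21.
Task 5 has to wait for task 4 (finishes day 14); task 3 (finishes day 11); task 1 (finishes day 21). The latest of these is day 21, so task 5 runs day 21 to 21 + 12 = day 33.
All tasks are finished once the last one completes. Finish times: Task 1 at 21, Task 2 at 5, Task 3 at 11, Task 4 at 14, Task 5 at 33. The latest is day 33.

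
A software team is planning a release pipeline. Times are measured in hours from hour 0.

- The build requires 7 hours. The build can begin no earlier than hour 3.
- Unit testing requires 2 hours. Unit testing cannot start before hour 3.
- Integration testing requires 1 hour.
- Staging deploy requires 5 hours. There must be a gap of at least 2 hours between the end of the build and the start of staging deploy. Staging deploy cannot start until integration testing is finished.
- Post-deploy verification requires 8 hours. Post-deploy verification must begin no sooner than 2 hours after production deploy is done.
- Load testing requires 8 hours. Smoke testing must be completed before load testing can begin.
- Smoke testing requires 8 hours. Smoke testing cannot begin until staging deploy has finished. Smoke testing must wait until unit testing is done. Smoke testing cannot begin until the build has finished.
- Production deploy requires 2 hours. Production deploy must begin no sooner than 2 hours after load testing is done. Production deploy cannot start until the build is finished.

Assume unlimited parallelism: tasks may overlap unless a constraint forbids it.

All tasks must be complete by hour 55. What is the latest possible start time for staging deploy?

Post-deploy verification must finish by hour 55; it takes 8 hours, so it must start by 55 − 8 = hour 47.
Since post-deploy verification (must start by hour 47, minus 2-hour gap → hour 45) depends on it, production deploy must finish by hour 45. Backing off its 2-hour duration gives a latest start of hour 43.
Load testing must finish before production deploy (must start by hour 43, minus 2-hour gap → hour 41). With an 8-hour duration, load testing must start by 41 − 8 = hour 33.
Since load testing (must start by hour 33) depends on it, smoke testing must finish by hour 33. Backing off its 8-hour duration gives a latest start of hour 25.
Since smoke testing (must start by hour 25) depends on it, staging deploy must finish by hour 25. Backing off its 5-hour duration gives a latest start of hour 20.

20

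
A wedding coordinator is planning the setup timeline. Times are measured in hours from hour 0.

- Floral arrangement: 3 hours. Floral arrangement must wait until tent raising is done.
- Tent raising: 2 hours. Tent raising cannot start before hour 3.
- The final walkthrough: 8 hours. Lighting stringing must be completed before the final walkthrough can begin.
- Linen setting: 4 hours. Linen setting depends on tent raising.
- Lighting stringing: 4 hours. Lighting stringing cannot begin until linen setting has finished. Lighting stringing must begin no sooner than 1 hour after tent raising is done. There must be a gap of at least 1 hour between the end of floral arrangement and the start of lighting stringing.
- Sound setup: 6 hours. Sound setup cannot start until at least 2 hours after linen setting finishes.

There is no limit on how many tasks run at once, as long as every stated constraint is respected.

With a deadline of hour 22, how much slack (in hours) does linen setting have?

1

Tent raising waits on its own release at hour 3, so it starts at hour 3 and finishes at 3 + 2 = hour 5.
After tent raising (finishes hour 5), linen setting can start at hour 5 and finishes at hour 9.

Working backward from the deadline:
The final walkthrough has no dependents, so it just needs to finish by hour 22. Starting by 22 − 8 = hour 14 achieves that.
Since the final walkthrough (must start by hour 14) depends on it, lighting stringing must finish by hour 14. Backing off its 4-hour duration gives a latest start of hour 10.
To finish by hour 22, sound setup (duration 6) must start no later than hour 16.
Linen setting feeds lighting stringing (must start by hour 10); sound setup (must start by hour 16, minus 2-hour gap → hour 14). Taking the minimum, linen setting must finish by hour 10 and start by 10 − 4 = hour 6.
So linen setting can start as early as hour 5 and as late as hour 6, giving 6 − 5 = 1 hour of slack.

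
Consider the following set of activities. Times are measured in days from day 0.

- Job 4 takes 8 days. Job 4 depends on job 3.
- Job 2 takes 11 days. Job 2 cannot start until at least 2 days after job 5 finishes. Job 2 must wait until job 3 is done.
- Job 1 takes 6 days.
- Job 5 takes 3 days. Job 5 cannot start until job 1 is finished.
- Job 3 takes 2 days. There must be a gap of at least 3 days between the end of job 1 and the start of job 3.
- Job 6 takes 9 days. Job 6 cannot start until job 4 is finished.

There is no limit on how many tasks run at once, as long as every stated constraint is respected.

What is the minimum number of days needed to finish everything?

Job 1 can start immediately at day 0; it finishes at day 6.
Job 5 waits on job 1 (finishes day 6), so it starts at day 6 and finishes at 6 + 3 = day 9.
After job 1 (finishes day 6, plus 3-day gap → day 9), job 3 can start at day 9 and finishes at day 11.
Job 4 cannot begin until job 3 (finishes day 11). It runs from day 11 to 11 + 8 = day 19.
Job 6 cannot begin until job 4 (finishes day 19). It runs from day 19 to 19 + 9 = day 28.
Job 2 needs all of job 5 (finishes day 9, plus 2-day gap → day 11); job 3 (finishes day 11). That puts its earliest start at day 11; it finishes at 11 + 11 = day 22.
All tasks are finished once the last one completes. Finish times: Job 1 at 6, Job 2 at 22, Job 3 at 11, Job 4 at 19, Job 5 at 9, Job 6 at 28. The latest is day 28.

28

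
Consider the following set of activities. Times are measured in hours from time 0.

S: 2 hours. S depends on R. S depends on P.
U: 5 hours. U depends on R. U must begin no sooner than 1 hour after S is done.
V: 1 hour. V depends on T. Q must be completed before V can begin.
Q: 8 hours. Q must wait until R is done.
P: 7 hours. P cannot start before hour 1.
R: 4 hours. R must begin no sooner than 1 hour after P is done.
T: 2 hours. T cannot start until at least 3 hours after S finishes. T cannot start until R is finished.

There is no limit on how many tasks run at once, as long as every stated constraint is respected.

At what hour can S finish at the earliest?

P waits on its own release at hour 1, so it starts at hour 1 and finishes at 1 + 7 = hour 8.
R waits on P (finishes hour 8, plus 1-hour gap → hour 9), so it starts at hour 9 and finishes at 9 + 4 = hour 13.
For S: R (finishes hour 13); P (finishes hour 8). Taking the maximum gives a start of hour 13, and it finishes at 13 + 2 = hour 15.

15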